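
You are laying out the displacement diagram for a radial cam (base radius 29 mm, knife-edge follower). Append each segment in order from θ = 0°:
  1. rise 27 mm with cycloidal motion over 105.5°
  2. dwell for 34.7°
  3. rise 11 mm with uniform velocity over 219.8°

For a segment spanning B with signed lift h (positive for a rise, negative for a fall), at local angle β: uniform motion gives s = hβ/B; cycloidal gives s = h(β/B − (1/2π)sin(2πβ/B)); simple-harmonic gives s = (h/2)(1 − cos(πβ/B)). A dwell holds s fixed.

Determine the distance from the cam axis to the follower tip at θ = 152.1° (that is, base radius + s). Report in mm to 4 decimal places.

seg 1 [0°–105.5°] cycloidal, h=27: full span → s += 27 → s = 27.0000
seg 2 [105.5°–140.2°] dwell: s stays 27.0000
seg 3 [140.2°–360°] uniform, h=11: θ=152.1° here. β=11.9, B=219.8. 11·11.9/219.8 = 0.5955 → s = 27.5955
radial distance = base radius + s = 29 + 27.5955 = 56.5955

56.5955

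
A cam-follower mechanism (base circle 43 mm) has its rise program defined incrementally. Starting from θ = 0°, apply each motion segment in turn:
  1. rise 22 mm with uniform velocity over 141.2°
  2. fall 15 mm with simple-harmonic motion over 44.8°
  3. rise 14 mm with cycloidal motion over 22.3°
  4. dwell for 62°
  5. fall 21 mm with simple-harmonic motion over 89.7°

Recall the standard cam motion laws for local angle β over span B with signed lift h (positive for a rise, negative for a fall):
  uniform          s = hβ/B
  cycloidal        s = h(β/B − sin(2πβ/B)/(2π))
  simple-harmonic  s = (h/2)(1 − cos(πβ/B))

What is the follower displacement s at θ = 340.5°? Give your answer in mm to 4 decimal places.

seg 1 [0°–141.2°] uniform, h=22: full span → s += 22 → s = 22.0000
seg 2 [141.2°–186°] simple-harmonic, h=-15: full span → s += -15 → s = 7.0000
seg 3 [186°–208.3°] cycloidal, h=14: full span → s += 14 → s = 21.0000
seg 4 [208.3°–270.3°] dwell: s stays 21.0000
seg 5 [270.3°–360°] simple-harmonic, h=-21: θ=340.5° here. β=70.2, B=89.7. -21/2·(1 − cos(π·0.7826)) = -18.6450 → s = 2.3550

2.3550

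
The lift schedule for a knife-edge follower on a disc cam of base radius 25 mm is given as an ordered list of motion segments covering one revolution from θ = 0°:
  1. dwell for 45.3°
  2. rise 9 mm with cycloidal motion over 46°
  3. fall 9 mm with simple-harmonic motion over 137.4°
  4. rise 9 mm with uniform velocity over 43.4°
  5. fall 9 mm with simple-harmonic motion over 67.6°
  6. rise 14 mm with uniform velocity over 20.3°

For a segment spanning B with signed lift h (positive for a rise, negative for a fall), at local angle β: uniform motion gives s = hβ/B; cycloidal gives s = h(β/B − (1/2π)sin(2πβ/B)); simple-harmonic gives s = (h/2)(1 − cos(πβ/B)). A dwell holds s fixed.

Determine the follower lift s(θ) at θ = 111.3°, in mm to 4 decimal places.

seg 1 [0°–45.3°] dwell: s stays 0.0000
seg 2 [45.3°–91.3°] cycloidal, h=9: full span → s += 9 → s = 9.0000
seg 3 [91.3°–228.7°] simple-harmonic, h=-9: θ=111.3° here. β=20, B=137.4. -9/2·(1 − cos(π·0.1456)) = -0.4624 → s = 8.5376

8.5376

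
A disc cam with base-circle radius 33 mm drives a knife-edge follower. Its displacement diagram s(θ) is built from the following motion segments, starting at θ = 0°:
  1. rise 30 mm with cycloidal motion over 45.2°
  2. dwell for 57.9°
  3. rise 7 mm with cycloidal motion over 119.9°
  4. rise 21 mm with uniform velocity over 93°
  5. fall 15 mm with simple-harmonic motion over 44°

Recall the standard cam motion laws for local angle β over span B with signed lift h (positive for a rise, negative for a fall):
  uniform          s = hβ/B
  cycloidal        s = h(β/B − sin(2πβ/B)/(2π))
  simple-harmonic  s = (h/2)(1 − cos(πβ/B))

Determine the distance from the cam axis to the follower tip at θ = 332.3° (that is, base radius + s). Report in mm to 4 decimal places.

seg 1 [0°–45.2°] cycloidal, h=30: full span → s += 30 → s = 30.0000
seg 2 [45.2°–103.1°] dwell: s stays 30.0000
seg 3 [103.1°–223°] cycloidal, h=7: full span → s += 7 → s = 37.0000
seg 4 [223°–316°] uniform, h=21: full span → s += 21 → s = 58.0000
seg 5 [316°–360°] simple-harmonic, h=-15: θ=332.3° here. β=16.3, B=44. -15/2·(1 − cos(π·0.3705)) = -4.5312 → s = 53.4688
radial distance = base radius + s = 33 + 53.4688 = 86.4688

86.4688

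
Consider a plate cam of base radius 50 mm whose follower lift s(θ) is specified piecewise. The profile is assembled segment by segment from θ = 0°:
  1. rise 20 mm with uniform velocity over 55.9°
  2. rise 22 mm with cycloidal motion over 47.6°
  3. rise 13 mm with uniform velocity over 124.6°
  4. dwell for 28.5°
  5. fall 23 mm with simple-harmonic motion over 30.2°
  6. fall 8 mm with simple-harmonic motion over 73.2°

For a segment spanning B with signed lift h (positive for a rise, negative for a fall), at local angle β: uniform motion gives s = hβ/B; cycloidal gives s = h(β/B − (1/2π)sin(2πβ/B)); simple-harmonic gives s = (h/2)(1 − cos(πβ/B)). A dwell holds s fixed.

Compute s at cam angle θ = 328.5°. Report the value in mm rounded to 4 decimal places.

seg 1 [0°–55.9°] uniform, h=20: full span → s += 20 → s = 20.0000
seg 2 [55.9°–103.5°] cycloidal, h=22: full span → s += 22 → s = 42.0000
seg 3 [103.5°–228.1°] uniform, h=13: full span → s += 13 → s = 55.0000
seg 4 [228.1°–256.6°] dwell: s stays 55.0000
seg 5 [256.6°–286.8°] simple-harmonic, h=-23: full span → s += -23 → s = 32.0000
seg 6 [286.8°–360°] simple-harmonic, h=-8: θ=328.5° here. β=41.7, B=73.2. -8/2·(1 − cos(π·0.5697)) = -4.8686 → s = 27.1314

27.1314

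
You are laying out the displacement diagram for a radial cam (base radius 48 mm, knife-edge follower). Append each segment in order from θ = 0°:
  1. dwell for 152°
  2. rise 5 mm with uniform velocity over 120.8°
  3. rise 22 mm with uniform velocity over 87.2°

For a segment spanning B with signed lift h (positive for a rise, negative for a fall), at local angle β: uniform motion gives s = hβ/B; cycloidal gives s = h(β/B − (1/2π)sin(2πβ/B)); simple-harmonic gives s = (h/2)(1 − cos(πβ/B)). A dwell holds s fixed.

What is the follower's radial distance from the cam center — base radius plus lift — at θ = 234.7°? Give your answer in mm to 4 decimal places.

seg 1 [0°–152°] dwell: s stays 0.0000
seg 2 [152°–272.8°] uniform, h=5: θ=234.7° here. β=82.7, B=120.8. 5·82.7/120.8 = 3.4230 → s = 3.4230
radial distance = base radius + s = 48 + 3.4230 = 51.4230

51.4230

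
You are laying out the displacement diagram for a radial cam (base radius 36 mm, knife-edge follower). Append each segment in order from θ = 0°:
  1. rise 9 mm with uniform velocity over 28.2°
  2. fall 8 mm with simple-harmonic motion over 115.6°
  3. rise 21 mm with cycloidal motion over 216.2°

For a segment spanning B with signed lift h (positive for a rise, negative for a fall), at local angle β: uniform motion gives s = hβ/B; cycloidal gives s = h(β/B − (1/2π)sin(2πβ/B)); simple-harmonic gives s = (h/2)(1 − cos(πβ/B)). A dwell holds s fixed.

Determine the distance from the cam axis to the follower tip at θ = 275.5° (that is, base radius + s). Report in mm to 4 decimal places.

seg 1 [0°–28.2°] uniform, h=9: full span → s += 9 → s = 9.0000
seg 2 [28.2°–143.8°] simple-harmonic, h=-8: full span → s += -8 → s = 1.0000
seg 3 [143.8°–360°] cycloidal, h=21: θ=275.5° here. β=131.7, B=216.2. 21·(0.6092 − sin(2π·0.6092)/(2π)) = 14.9091 → s = 15.9091
radial distance = base radius + s = 36 + 15.9091 = 51.9091

51.9091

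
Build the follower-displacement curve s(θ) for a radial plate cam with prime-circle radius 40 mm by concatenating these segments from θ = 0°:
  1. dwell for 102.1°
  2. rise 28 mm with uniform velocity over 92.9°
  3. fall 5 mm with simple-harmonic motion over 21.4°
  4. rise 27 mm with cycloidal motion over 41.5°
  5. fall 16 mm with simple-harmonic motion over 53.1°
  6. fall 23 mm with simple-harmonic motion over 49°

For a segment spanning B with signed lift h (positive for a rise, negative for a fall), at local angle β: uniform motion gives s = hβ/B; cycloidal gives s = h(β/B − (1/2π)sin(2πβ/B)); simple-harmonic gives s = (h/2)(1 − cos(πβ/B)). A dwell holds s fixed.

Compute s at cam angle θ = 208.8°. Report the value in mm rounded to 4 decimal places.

seg 1 [0°–102.1°] dwell: s stays 0.0000
seg 2 [102.1°–195°] uniform, h=28: full span → s += 28 → s = 28.0000
seg 3 [195°–216.4°] simple-harmonic, h=-5: θ=208.8° here. β=13.8, B=21.4. -5/2·(1 − cos(π·0.6449)) = -3.5989 → s = 24.4011

24.4011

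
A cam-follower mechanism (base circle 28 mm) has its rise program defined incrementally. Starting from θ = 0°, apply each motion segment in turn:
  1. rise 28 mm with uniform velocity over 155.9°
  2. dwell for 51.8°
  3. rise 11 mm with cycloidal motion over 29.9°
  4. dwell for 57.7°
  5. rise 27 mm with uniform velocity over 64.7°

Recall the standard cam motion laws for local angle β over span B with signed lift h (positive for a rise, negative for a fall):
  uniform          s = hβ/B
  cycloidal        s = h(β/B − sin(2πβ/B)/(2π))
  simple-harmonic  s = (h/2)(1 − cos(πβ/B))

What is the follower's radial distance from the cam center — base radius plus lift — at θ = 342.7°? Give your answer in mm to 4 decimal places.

seg 1 [0°–155.9°] uniform, h=28: full span → s += 28 → s = 28.0000
seg 2 [155.9°–207.7°] dwell: s stays 28.0000
seg 3 [207.7°–237.6°] cycloidal, h=11: full span → s += 11 → s = 39.0000
seg 4 [237.6°–295.3°] dwell: s stays 39.0000
seg 5 [295.3°–360°] uniform, h=27: θ=342.7° here. β=47.4, B=64.7. 27·47.4/64.7 = 19.7805 → s = 58.7805
radial distance = base radius + s = 28 + 58.7805 = 86.7805

86.7805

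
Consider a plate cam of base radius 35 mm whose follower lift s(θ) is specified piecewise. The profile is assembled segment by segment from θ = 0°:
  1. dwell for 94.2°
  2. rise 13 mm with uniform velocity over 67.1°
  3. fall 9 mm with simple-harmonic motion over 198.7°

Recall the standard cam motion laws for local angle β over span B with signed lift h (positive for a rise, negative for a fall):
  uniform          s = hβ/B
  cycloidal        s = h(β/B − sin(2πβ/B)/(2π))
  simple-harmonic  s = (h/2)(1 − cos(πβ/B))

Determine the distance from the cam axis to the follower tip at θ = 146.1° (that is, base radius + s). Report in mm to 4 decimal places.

seg 1 [0°–94.2°] dwell: s stays 0.0000
seg 2 [94.2°–161.3°] uniform, h=13: θ=146.1° here. β=51.9, B=67.1. 13·51.9/67.1 = 10.0551 → s = 10.0551
radial distance = base radius + s = 35 + 10.0551 = 45.0551

45.0551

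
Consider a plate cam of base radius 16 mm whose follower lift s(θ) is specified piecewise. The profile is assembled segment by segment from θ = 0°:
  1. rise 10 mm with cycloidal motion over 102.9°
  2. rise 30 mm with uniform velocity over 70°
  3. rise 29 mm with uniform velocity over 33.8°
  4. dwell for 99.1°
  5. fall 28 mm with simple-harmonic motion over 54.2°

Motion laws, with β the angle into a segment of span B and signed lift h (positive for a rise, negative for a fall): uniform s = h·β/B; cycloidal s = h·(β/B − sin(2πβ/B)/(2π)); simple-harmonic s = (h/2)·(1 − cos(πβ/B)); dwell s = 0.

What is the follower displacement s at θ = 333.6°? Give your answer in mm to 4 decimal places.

seg 1 [0°–102.9°] cycloidal, h=10: full span → s += 10 → s = 10.0000
seg 2 [102.9°–172.9°] uniform, h=30: full span → s += 30 → s = 40.0000
seg 3 [172.9°–206.7°] uniform, h=29: full span → s += 29 → s = 69.0000
seg 4 [206.7°–305.8°] dwell: s stays 69.0000
seg 5 [305.8°–360°] simple-harmonic, h=-28: θ=333.6° here. β=27.8, B=54.2. -28/2·(1 − cos(π·0.5129)) = -14.5679 → s = 54.4321

54.4321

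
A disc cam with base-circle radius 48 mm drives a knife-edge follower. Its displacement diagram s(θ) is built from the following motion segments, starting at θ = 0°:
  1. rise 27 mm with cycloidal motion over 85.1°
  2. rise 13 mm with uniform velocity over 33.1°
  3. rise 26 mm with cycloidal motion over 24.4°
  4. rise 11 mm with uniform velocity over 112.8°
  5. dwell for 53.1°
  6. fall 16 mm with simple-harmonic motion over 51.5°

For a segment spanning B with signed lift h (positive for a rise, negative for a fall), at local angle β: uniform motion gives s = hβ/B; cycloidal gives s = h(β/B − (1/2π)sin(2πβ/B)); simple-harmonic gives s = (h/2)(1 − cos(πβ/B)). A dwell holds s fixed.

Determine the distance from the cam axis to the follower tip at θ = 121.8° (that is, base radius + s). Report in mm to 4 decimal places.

seg 1 [0°–85.1°] cycloidal, h=27: full span → s += 27 → s = 27.0000
seg 2 [85.1°–118.2°] uniform, h=13: full span → s += 13 → s = 40.0000
seg 3 [118.2°–142.6°] cycloidal, h=26: θ=121.8° here. β=3.6, B=24.4. 26·(0.1475 − sin(2π·0.1475)/(2π)) = 0.5263 → s = 40.5263
radial distance = base radius + s = 48 + 40.5263 = 88.5263

88.5263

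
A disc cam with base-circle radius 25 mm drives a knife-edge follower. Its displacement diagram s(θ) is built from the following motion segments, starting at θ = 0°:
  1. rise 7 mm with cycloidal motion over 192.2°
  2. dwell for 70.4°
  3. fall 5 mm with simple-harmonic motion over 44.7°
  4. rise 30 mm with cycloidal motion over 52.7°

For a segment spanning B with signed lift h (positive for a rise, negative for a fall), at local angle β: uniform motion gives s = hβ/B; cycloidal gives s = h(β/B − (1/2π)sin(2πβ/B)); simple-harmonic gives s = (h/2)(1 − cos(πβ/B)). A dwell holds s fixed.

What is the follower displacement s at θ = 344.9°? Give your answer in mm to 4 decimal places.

seg 1 [0°–192.2°] cycloidal, h=7: full span → s += 7 → s = 7.0000
seg 2 [192.2°–262.6°] dwell: s stays 7.0000
seg 3 [262.6°–307.3°] simple-harmonic, h=-5: full span → s += -5 → s = 2.0000
seg 4 [307.3°–360°] cycloidal, h=30: θ=344.9° here. β=37.6, B=52.7. 30·(0.7135 − sin(2π·0.7135)/(2π)) = 26.0536 → s = 28.0536

28.0536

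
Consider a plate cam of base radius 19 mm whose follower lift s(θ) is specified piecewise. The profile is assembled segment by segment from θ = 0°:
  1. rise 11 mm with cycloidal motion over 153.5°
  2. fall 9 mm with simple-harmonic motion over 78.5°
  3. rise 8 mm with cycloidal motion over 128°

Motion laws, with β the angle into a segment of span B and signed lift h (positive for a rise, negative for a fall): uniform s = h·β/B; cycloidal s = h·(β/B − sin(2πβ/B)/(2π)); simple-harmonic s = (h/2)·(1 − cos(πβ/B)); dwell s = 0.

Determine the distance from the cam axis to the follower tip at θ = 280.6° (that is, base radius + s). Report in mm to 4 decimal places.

seg 1 [0°–153.5°] cycloidal, h=11: full span → s += 11 → s = 11.0000
seg 2 [153.5°–232°] simple-harmonic, h=-9: full span → s += -9 → s = 2.0000
seg 3 [232°–360°] cycloidal, h=8: θ=280.6° here. β=48.6, B=128. 8·(0.3797 − sin(2π·0.3797)/(2π)) = 2.1641 → s = 4.1641
radial distance = base radius + s = 19 + 4.1641 = 23.1641

23.1641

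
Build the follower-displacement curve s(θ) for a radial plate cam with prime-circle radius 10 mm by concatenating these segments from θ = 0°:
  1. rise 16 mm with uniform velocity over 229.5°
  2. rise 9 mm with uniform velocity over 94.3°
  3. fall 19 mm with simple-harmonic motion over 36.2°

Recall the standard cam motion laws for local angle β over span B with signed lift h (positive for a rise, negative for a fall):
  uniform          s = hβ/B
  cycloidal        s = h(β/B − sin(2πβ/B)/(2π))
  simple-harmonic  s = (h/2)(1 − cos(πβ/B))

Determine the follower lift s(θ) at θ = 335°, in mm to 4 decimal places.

seg 1 [0°–229.5°] uniform, h=16: full span → s += 16 → s = 16.0000
seg 2 [229.5°–323.8°] uniform, h=9: full span → s += 9 → s = 25.0000
seg 3 [323.8°–360°] simple-harmonic, h=-19: θ=335° here. β=11.2, B=36.2. -19/2·(1 − cos(π·0.3094)) = -4.1452 → s = 20.8548

20.8548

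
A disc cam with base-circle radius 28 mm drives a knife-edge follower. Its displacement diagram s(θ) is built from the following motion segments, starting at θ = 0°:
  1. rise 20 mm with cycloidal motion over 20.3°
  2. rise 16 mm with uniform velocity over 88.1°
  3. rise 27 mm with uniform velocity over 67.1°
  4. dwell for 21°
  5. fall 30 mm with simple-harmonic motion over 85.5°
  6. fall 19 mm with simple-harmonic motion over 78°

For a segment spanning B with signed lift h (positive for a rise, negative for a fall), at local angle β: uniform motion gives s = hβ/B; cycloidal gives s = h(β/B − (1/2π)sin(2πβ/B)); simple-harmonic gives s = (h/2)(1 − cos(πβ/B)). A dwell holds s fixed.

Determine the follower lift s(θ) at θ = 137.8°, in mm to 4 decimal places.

seg 1 [0°–20.3°] cycloidal, h=20: full span → s += 20 → s = 20.0000
seg 2 [20.3°–108.4°] uniform, h=16: full span → s += 16 → s = 36.0000
seg 3 [108.4°–175.5°] uniform, h=27: θ=137.8° here. β=29.4, B=67.1. 27·29.4/67.1 = 11.8301 → s = 47.8301

47.8301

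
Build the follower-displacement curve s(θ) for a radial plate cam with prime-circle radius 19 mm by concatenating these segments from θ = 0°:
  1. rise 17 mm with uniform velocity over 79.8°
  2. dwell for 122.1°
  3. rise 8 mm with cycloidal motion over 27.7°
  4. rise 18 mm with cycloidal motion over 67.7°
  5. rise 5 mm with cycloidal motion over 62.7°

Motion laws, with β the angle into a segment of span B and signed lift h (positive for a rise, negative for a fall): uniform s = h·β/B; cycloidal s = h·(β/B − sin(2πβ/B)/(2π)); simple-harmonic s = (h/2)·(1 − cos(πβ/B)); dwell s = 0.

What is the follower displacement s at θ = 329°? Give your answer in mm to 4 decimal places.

seg 1 [0°–79.8°] uniform, h=17: full span → s += 17 → s = 17.0000
seg 2 [79.8°–201.9°] dwell: s stays 17.0000
seg 3 [201.9°–229.6°] cycloidal, h=8: full span → s += 8 → s = 25.0000
seg 4 [229.6°–297.3°] cycloidal, h=18: full span → s += 18 → s = 43.0000
seg 5 [297.3°–360°] cycloidal, h=5: θ=329° here. β=31.7, B=62.7. 5·(0.5056 − sin(2π·0.5056)/(2π)) = 2.5558 → s = 45.5558

45.5558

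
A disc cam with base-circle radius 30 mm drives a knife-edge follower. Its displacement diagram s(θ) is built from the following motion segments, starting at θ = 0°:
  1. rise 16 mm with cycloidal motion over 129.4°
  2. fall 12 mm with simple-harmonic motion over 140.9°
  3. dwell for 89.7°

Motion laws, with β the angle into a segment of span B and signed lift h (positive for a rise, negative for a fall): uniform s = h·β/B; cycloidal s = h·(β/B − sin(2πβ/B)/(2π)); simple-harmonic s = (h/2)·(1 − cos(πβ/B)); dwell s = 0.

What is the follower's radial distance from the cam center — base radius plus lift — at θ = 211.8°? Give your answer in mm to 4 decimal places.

seg 1 [0°–129.4°] cycloidal, h=16: full span → s += 16 → s = 16.0000
seg 2 [129.4°–270.3°] simple-harmonic, h=-12: θ=211.8° here. β=82.4, B=140.9. -12/2·(1 − cos(π·0.5848)) = -7.5798 → s = 8.4202
radial distance = base radius + s = 30 + 8.4202 = 38.4202

38.4202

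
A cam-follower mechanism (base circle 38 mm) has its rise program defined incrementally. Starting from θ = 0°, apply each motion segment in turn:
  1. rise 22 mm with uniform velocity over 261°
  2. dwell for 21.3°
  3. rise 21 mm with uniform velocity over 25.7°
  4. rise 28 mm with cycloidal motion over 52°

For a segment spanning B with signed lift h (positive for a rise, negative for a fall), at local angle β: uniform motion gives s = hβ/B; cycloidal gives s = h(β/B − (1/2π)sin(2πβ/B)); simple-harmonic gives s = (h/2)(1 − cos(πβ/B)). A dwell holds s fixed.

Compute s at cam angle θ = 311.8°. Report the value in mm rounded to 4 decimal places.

seg 1 [0°–261°] uniform, h=22: full span → s += 22 → s = 22.0000
seg 2 [261°–282.3°] dwell: s stays 22.0000
seg 3 [282.3°–308°] uniform, h=21: full span → s += 21 → s = 43.0000
seg 4 [308°–360°] cycloidal, h=28: θ=311.8° here. β=3.8, B=52. 28·(0.0731 − sin(2π·0.0731)/(2π)) = 0.0711 → s = 43.0711

43.0711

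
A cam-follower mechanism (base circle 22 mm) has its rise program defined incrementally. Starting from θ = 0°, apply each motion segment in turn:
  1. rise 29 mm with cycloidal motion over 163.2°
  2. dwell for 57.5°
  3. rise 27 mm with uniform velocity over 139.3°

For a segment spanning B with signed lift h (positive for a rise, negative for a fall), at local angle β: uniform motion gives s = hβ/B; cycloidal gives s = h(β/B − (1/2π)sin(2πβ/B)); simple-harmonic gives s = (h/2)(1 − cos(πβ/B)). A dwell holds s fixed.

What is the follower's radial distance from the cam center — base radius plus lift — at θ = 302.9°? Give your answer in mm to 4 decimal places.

seg 1 [0°–163.2°] cycloidal, h=29: full span → s += 29 → s = 29.0000
seg 2 [163.2°–220.7°] dwell: s stays 29.0000
seg 3 [220.7°–360°] uniform, h=27: θ=302.9° here. β=82.2, B=139.3. 27·82.2/139.3 = 15.9325 → s = 44.9325
radial distance = base radius + s = 22 + 44.9325 = 66.9325

66.9325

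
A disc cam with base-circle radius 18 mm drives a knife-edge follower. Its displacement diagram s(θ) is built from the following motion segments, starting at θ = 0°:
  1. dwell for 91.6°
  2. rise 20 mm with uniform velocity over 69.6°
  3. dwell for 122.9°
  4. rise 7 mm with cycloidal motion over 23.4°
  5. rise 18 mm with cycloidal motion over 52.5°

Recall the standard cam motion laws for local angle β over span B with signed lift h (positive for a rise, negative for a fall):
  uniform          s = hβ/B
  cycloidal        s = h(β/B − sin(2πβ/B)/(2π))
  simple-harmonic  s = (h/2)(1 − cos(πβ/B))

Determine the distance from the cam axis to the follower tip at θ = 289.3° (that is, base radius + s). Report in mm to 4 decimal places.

seg 1 [0°–91.6°] dwell: s stays 0.0000
seg 2 [91.6°–161.2°] uniform, h=20: full span → s += 20 → s = 20.0000
seg 3 [161.2°–284.1°] dwell: s stays 20.0000
seg 4 [284.1°–307.5°] cycloidal, h=7: θ=289.3° here. β=5.2, B=23.4. 7·(0.2222 − sin(2π·0.2222)/(2π)) = 0.4584 → s = 20.4584
radial distance = base radius + s = 18 + 20.4584 = 38.4584

38.4584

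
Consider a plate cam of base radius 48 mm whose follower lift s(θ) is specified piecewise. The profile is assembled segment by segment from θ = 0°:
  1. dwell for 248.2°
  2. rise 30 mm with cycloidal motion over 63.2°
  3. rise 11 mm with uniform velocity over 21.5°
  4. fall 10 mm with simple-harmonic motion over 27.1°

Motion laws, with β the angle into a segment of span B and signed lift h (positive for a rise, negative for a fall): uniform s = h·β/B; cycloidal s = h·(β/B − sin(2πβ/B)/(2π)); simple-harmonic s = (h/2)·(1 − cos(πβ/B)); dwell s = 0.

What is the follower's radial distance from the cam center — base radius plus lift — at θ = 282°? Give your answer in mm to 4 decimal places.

seg 1 [0°–248.2°] dwell: s stays 0.0000
seg 2 [248.2°–311.4°] cycloidal, h=30: θ=282° here. β=33.8, B=63.2. 30·(0.5348 − sin(2π·0.5348)/(2π)) = 17.0803 → s = 17.0803
radial distance = base radius + s = 48 + 17.0803 = 65.0803

65.0803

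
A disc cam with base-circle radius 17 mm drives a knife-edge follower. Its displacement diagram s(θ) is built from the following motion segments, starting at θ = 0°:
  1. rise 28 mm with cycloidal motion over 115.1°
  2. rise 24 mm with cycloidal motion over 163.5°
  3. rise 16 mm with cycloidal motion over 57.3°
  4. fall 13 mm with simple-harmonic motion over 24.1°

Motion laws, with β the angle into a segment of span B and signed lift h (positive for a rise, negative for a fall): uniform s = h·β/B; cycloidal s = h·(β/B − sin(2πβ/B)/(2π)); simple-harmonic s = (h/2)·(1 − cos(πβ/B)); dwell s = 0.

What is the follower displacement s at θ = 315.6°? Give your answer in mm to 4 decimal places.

seg 1 [0°–115.1°] cycloidal, h=28: full span → s += 28 → s = 28.0000
seg 2 [115.1°–278.6°] cycloidal, h=24: full span → s += 24 → s = 52.0000
seg 3 [278.6°–335.9°] cycloidal, h=16: θ=315.6° here. β=37, B=57.3. 16·(0.6457 − sin(2π·0.6457)/(2π)) = 12.3508 → s = 64.3508

64.3508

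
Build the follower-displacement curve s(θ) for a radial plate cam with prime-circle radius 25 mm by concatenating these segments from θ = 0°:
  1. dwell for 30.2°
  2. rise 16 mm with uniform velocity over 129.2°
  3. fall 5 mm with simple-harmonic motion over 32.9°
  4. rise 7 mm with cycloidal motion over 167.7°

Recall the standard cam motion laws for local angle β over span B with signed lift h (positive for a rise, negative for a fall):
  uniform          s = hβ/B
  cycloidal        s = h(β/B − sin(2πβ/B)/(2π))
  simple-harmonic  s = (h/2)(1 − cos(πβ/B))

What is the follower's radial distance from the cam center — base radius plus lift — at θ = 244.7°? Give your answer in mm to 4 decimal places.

seg 1 [0°–30.2°] dwell: s stays 0.0000
seg 2 [30.2°–159.4°] uniform, h=16: full span → s += 16 → s = 16.0000
seg 3 [159.4°–192.3°] simple-harmonic, h=-5: full span → s += -5 → s = 11.0000
seg 4 [192.3°–360°] cycloidal, h=7: θ=244.7° here. β=52.4, B=167.7. 7·(0.3125 − sin(2π·0.3125)/(2π)) = 1.1579 → s = 12.1579
radial distance = base radius + s = 25 + 12.1579 = 37.1579

37.1579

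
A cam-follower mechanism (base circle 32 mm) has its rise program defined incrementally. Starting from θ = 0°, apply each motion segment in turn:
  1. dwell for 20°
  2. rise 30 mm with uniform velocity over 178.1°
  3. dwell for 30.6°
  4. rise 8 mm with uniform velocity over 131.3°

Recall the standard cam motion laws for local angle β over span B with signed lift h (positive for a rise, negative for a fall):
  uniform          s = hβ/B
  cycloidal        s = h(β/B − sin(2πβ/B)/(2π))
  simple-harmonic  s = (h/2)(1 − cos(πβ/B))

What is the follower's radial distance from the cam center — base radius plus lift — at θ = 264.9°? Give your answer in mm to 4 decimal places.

seg 1 [0°–20°] dwell: s stays 0.0000
seg 2 [20°–198.1°] uniform, h=30: full span → s += 30 → s = 30.0000
seg 3 [198.1°–228.7°] dwell: s stays 30.0000
seg 4 [228.7°–360°] uniform, h=8: θ=264.9° here. β=36.2, B=131.3. 8·36.2/131.3 = 2.2056 → s = 32.2056
radial distance = base radius + s = 32 + 32.2056 = 64.2056

64.2056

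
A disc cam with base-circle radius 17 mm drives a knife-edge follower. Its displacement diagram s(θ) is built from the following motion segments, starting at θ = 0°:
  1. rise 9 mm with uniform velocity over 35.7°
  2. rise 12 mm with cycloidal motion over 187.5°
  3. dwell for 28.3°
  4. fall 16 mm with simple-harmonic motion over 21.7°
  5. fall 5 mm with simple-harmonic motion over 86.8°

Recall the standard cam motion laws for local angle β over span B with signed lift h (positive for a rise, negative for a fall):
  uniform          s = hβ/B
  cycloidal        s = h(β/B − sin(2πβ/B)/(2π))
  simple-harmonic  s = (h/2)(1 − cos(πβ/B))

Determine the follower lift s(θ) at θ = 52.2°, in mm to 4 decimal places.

seg 1 [0°–35.7°] uniform, h=9: full span → s += 9 → s = 9.0000
seg 2 [35.7°–223.2°] cycloidal, h=12: θ=52.2° here. β=16.5, B=187.5. 12·(0.0880 − sin(2π·0.0880)/(2π)) = 0.0530 → s = 9.0530

9.0530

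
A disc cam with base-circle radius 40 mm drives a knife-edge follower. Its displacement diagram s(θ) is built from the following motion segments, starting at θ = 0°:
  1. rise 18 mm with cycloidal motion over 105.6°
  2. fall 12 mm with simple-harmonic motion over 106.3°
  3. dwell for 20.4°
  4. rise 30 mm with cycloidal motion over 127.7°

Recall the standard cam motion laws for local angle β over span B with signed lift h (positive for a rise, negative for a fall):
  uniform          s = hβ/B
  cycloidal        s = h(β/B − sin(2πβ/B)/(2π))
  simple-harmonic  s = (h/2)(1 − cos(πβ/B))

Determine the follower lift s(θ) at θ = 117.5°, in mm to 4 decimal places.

seg 1 [0°–105.6°] cycloidal, h=18: full span → s += 18 → s = 18.0000
seg 2 [105.6°–211.9°] simple-harmonic, h=-12: θ=117.5° here. β=11.9, B=106.3. -12/2·(1 − cos(π·0.1119)) = -0.3673 → s = 17.6327

17.6327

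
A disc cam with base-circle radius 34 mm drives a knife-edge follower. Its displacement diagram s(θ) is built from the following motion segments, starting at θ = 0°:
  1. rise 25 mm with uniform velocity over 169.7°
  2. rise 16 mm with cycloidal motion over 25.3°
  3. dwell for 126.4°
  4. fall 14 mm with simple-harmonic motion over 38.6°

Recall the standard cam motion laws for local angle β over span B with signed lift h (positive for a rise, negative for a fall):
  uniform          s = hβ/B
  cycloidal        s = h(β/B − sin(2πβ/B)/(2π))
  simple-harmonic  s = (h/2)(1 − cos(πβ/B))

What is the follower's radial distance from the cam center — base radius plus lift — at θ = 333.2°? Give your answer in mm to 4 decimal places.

seg 1 [0°–169.7°] uniform, h=25: full span → s += 25 → s = 25.0000
seg 2 [169.7°–195°] cycloidal, h=16: full span → s += 16 → s = 41.0000
seg 3 [195°–321.4°] dwell: s stays 41.0000
seg 4 [321.4°–360°] simple-harmonic, h=-14: θ=333.2° here. β=11.8, B=38.6. -14/2·(1 − cos(π·0.3057)) = -2.9876 → s = 38.0124
radial distance = base radius + s = 34 + 38.0124 = 72.0124

72.0124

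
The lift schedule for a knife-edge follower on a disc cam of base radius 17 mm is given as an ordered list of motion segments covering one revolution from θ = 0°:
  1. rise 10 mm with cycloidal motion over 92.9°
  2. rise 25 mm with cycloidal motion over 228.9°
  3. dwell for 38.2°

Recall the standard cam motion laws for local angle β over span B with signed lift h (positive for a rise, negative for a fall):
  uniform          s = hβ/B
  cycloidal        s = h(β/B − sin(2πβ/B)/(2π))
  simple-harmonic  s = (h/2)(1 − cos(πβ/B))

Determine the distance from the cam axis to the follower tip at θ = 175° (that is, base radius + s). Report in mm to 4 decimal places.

seg 1 [0°–92.9°] cycloidal, h=10: full span → s += 10 → s = 10.0000
seg 2 [92.9°–321.8°] cycloidal, h=25: θ=175° here. β=82.1, B=228.9. 25·(0.3587 − sin(2π·0.3587)/(2π)) = 5.8800 → s = 15.8800
radial distance = base radius + s = 17 + 15.8800 = 32.8800

32.8800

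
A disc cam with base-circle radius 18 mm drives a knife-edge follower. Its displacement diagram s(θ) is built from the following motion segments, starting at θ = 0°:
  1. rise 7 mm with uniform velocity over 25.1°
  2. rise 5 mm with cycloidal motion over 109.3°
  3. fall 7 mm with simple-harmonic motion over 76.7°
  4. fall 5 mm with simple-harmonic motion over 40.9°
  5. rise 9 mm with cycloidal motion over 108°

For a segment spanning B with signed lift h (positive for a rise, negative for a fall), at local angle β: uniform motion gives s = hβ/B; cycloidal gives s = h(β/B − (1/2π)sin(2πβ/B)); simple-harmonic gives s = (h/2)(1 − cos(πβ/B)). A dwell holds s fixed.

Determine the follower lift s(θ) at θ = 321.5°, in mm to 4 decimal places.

seg 1 [0°–25.1°] uniform, h=7: full span → s += 7 → s = 7.0000
seg 2 [25.1°–134.4°] cycloidal, h=5: full span → s += 5 → s = 12.0000
seg 3 [134.4°–211.1°] simple-harmonic, h=-7: full span → s += -7 → s = 5.0000
seg 4 [211.1°–252°] simple-harmonic, h=-5: full span → s += -5 → s = 0.0000
seg 5 [252°–360°] cycloidal, h=9: θ=321.5° here. β=69.5, B=108. 9·(0.6435 − sin(2π·0.6435)/(2π)) = 6.9153 → s = 6.9153

6.9153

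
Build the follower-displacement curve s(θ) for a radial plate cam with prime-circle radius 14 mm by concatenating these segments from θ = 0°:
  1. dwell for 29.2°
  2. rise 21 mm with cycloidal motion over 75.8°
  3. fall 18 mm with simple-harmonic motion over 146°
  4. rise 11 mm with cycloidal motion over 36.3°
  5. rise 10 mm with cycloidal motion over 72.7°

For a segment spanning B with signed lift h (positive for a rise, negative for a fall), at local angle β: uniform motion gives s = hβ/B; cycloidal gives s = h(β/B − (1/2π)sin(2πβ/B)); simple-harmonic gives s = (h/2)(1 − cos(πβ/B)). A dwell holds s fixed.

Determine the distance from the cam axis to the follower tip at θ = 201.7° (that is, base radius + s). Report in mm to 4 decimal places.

seg 1 [0°–29.2°] dwell: s stays 0.0000
seg 2 [29.2°–105°] cycloidal, h=21: full span → s += 21 → s = 21.0000
seg 3 [105°–251°] simple-harmonic, h=-18: θ=201.7° here. β=96.7, B=146. -18/2·(1 − cos(π·0.6623)) = -13.3934 → s = 7.6066
radial distance = base radius + s = 14 + 7.6066 = 21.6066

21.6066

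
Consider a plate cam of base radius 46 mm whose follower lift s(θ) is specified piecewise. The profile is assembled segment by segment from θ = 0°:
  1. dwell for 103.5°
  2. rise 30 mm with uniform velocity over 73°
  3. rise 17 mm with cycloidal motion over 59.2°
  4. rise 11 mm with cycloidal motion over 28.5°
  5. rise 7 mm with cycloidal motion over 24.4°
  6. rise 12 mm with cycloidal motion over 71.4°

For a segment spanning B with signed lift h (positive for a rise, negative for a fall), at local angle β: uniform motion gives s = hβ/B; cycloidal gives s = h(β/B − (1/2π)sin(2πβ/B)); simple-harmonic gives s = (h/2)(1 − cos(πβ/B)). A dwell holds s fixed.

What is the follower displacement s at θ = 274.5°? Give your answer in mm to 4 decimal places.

seg 1 [0°–103.5°] dwell: s stays 0.0000
seg 2 [103.5°–176.5°] uniform, h=30: full span → s += 30 → s = 30.0000
seg 3 [176.5°–235.7°] cycloidal, h=17: full span → s += 17 → s = 47.0000
seg 4 [235.7°–264.2°] cycloidal, h=11: full span → s += 11 → s = 58.0000
seg 5 [264.2°–288.6°] cycloidal, h=7: θ=274.5° here. β=10.3, B=24.4. 7·(0.4221 − sin(2π·0.4221)/(2π)) = 2.4313 → s = 60.4313

60.4313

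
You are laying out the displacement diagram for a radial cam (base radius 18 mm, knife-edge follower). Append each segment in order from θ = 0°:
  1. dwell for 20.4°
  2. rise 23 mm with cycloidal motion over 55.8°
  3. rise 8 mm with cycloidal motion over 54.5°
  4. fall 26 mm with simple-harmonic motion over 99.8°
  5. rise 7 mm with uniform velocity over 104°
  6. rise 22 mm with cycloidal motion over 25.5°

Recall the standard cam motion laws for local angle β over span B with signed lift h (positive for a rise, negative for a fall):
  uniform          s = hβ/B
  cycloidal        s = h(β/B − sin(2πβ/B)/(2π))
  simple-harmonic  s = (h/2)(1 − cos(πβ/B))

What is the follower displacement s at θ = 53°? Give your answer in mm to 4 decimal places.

seg 1 [0°–20.4°] dwell: s stays 0.0000
seg 2 [20.4°–76.2°] cycloidal, h=23: θ=53° here. β=32.6, B=55.8. 23·(0.5842 − sin(2π·0.5842)/(2π)) = 15.2854 → s = 15.2854

15.2854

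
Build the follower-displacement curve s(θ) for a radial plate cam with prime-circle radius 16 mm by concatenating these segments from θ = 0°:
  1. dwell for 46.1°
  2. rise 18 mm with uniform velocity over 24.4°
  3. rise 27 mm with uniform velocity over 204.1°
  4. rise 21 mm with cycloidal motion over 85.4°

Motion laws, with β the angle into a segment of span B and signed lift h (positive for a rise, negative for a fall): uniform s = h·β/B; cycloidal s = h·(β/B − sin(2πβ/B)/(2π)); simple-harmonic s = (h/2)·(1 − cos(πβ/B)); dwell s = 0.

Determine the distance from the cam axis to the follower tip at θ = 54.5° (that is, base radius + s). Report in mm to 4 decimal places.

seg 1 [0°–46.1°] dwell: s stays 0.0000
seg 2 [46.1°–70.5°] uniform, h=18: θ=54.5° here. β=8.4, B=24.4. 18·8.4/24.4 = 6.1967 → s = 6.1967
radial distance = base radius + s = 16 + 6.1967 = 22.1967

22.1967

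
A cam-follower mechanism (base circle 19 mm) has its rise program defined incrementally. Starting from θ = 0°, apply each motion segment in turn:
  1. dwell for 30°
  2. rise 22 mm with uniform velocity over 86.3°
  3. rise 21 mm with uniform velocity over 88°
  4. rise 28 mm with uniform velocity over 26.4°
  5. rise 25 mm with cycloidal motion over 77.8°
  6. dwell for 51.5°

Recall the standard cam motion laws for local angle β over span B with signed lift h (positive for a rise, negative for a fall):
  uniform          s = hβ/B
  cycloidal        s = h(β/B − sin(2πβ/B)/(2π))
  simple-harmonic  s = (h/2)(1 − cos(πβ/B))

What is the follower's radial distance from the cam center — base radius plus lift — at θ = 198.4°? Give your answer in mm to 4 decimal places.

seg 1 [0°–30°] dwell: s stays 0.0000
seg 2 [30°–116.3°] uniform, h=22: full span → s += 22 → s = 22.0000
seg 3 [116.3°–204.3°] uniform, h=21: θ=198.4° here. β=82.1, B=88. 21·82.1/88 = 19.5920 → s = 41.5920
radial distance = base radius + s = 19 + 41.5920 = 60.5920

60.5920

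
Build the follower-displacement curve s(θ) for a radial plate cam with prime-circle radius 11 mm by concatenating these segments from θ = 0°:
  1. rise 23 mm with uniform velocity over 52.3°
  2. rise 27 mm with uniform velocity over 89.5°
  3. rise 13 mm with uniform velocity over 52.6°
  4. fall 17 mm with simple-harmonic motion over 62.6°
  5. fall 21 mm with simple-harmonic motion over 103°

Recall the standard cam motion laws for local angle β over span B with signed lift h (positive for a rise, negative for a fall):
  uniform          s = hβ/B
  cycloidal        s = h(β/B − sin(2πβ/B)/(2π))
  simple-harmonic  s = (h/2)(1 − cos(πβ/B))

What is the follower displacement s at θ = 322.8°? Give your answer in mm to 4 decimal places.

seg 1 [0°–52.3°] uniform, h=23: full span → s += 23 → s = 23.0000
seg 2 [52.3°–141.8°] uniform, h=27: full span → s += 27 → s = 50.0000
seg 3 [141.8°–194.4°] uniform, h=13: full span → s += 13 → s = 63.0000
seg 4 [194.4°–257°] simple-harmonic, h=-17: full span → s += -17 → s = 46.0000
seg 5 [257°–360°] simple-harmonic, h=-21: θ=322.8° here. β=65.8, B=103. -21/2·(1 − cos(π·0.6388)) = -14.9359 → s = 31.0641

31.0641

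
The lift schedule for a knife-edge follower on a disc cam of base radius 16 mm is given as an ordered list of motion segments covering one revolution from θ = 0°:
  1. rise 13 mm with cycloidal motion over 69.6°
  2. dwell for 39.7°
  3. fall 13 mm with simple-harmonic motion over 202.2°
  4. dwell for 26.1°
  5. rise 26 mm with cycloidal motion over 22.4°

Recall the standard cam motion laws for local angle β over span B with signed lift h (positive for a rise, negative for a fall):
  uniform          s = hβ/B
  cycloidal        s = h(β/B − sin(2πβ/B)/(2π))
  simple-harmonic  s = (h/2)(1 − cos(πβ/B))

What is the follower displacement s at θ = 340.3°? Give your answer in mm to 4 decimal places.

seg 1 [0°–69.6°] cycloidal, h=13: full span → s += 13 → s = 13.0000
seg 2 [69.6°–109.3°] dwell: s stays 13.0000
seg 3 [109.3°–311.5°] simple-harmonic, h=-13: full span → s += -13 → s = 0.0000
seg 4 [311.5°–337.6°] dwell: s stays 0.0000
seg 5 [337.6°–360°] cycloidal, h=26: θ=340.3° here. β=2.7, B=22.4. 26·(0.1205 − sin(2π·0.1205)/(2π)) = 0.2911 → s = 0.2911

0.2911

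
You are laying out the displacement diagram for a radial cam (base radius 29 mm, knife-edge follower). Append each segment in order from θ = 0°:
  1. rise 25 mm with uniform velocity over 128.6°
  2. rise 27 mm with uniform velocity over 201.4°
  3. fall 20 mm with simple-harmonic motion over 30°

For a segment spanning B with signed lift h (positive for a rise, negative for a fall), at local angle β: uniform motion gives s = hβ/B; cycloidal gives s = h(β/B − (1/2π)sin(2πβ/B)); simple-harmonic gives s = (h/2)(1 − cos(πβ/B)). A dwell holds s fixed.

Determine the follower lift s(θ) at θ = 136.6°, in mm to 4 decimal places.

seg 1 [0°–128.6°] uniform, h=25: full span → s += 25 → s = 25.0000
seg 2 [128.6°–330°] uniform, h=27: θ=136.6° here. β=8, B=201.4. 27·8/201.4 = 1.0725 → s = 26.0725

26.0725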